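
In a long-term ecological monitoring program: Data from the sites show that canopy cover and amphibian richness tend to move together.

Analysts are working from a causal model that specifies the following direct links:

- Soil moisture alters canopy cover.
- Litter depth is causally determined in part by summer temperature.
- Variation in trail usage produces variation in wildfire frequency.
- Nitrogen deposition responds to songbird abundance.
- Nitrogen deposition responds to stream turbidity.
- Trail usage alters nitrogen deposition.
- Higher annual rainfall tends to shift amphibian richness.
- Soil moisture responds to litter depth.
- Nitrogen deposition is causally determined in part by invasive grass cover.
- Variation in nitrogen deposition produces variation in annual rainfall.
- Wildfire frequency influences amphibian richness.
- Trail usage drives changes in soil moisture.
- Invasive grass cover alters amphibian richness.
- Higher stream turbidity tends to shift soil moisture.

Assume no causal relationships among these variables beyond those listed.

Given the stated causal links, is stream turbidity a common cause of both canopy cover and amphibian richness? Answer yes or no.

Stream turbidity has a causal path to canopy cover (stream turbidity → soil moisture → canopy cover) and to amphibian richness (stream turbidity → nitrogen deposition → annual rainfall → amphibian richness), so it is a common cause of both — a confounder.

yes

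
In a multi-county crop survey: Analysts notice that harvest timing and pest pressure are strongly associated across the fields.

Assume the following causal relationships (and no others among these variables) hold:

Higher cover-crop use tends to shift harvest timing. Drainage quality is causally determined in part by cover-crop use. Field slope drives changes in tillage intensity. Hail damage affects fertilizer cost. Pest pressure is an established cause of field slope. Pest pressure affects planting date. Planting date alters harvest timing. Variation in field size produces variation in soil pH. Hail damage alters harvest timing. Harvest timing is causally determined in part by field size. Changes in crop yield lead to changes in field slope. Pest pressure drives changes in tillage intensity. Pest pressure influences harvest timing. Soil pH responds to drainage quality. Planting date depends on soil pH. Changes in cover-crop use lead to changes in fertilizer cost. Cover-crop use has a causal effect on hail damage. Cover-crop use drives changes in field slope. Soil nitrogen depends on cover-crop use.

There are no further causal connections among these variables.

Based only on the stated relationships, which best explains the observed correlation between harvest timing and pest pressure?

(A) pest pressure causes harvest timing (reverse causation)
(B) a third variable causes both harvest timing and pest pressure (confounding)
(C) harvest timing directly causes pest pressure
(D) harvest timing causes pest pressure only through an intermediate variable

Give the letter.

The stated link runs pest pressure → harvest timing; harvest timing has no causal path to pest pressure. No variable causes both, so confounding is ruled out. The correlation reflects reverse causation.

A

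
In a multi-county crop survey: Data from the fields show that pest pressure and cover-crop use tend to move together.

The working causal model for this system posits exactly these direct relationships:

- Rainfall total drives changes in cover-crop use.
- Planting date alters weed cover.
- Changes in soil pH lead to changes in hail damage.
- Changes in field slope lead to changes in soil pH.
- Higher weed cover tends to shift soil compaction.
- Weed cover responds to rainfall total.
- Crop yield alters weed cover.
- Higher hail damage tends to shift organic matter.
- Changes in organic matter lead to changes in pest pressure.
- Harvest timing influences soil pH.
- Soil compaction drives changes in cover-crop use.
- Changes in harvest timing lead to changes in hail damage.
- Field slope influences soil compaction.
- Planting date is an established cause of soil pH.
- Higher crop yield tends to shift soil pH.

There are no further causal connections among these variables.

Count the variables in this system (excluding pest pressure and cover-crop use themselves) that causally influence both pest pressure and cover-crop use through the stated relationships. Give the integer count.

The common causes are: crop yield (to pest pressure via crop yield → soil pH → hail damage → organic matter → pest pressure; to cover-crop use via crop yield → weed cover → soil compaction → cover-crop use); field slope (to pest pressure via field slope → soil pH → hail damage → organic matter → pest pressure; to cover-crop use via field slope → soil compaction → cover-crop use); planting date (to pest pressure via planting date → soil pH → hail damage → organic matter → pest pressure; to cover-crop use via planting date → weed cover → soil compaction → cover-crop use).
Every other variable lacks a causal path to at least one of pest pressure and cover-crop use.

3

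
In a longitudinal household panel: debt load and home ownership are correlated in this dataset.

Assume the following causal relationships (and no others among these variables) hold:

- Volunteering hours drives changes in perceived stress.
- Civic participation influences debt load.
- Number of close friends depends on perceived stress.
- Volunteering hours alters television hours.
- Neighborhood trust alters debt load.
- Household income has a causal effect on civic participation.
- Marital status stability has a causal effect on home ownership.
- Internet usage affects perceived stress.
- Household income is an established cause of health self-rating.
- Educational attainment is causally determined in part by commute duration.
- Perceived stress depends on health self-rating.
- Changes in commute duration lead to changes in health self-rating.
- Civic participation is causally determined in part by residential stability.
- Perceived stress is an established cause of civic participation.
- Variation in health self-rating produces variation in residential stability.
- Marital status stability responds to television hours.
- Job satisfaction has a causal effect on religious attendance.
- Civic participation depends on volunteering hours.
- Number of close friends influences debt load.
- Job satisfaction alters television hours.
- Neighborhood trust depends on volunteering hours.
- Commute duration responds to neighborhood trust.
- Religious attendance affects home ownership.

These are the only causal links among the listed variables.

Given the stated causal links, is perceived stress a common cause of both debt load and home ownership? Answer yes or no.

Perceived stress has no stated causal path to home ownership. A confounder must cause both variables, so perceived stress does not qualify.

no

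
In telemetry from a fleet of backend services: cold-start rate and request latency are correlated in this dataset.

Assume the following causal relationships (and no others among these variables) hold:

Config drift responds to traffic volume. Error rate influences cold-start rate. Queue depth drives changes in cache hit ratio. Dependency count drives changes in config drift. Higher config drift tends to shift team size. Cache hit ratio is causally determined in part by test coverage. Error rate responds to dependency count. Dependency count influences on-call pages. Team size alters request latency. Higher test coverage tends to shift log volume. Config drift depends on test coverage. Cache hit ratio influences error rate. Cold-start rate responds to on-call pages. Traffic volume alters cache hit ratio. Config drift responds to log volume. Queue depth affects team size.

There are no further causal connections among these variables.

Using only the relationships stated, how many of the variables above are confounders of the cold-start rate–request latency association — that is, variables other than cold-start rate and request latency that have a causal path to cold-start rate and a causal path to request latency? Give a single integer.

4

The common causes are: dependency count (to cold-start rate via dependency count → error rate → cold-start rate; to request latency via dependency count → config drift → team size → request latency); queue depth (to cold-start rate via queue depth → cache hit ratio → error rate → cold-start rate; to request latency via queue depth → team size → request latency); test coverage (to cold-start rate via test coverage → cache hit ratio → error rate → cold-start rate; to request latency via test coverage → config drift → team size → request latency); traffic volume (to cold-start rate via traffic volume → cache hit ratio → error rate → cold-start rate; to request latency via traffic volume → config drift → team size → request latency).
Every other variable lacks a causal path to at least one of cold-start rate and request latency.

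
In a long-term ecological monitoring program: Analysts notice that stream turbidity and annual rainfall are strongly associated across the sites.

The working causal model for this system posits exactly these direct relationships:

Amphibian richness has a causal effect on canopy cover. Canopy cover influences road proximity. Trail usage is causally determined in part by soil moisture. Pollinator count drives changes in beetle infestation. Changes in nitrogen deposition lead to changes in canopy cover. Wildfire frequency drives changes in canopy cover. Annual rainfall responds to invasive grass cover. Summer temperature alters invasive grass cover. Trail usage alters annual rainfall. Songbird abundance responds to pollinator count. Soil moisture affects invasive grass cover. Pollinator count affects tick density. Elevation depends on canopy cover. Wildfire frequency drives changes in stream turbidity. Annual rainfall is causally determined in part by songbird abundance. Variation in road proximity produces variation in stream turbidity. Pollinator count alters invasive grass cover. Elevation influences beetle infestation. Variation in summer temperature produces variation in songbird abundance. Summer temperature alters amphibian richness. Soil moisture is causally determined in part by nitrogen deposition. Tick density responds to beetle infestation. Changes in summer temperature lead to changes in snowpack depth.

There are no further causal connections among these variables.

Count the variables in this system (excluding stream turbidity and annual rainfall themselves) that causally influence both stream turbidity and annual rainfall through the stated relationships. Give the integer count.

2

The common causes are: nitrogen deposition (to stream turbidity via nitrogen deposition → canopy cover → road proximity → stream turbidity; to annual rainfall via nitrogen deposition → soil moisture → trail usage → annual rainfall); summer temperature (to stream turbidity via summer temperature → amphibian richness → canopy cover → road proximity → stream turbidity; to annual rainfall via summer temperature → invasive grass cover → annual rainfall).
Every other variable lacks a causal path to at least one of stream turbidity and annual rainfall.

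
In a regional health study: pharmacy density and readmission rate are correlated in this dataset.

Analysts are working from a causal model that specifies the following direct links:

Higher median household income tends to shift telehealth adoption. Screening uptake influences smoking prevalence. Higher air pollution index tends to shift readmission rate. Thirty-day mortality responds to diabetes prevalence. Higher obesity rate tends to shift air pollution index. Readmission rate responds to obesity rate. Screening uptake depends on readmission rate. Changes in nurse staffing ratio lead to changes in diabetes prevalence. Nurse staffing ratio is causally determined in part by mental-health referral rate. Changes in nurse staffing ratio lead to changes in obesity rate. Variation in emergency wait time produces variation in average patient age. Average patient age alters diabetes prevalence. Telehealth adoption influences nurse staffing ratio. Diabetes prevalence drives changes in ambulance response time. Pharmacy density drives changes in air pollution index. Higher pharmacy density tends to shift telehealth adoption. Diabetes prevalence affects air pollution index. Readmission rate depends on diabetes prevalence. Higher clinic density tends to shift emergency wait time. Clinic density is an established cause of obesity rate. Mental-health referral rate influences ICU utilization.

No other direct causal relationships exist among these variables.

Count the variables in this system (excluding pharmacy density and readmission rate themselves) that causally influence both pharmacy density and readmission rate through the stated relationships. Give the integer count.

0

No listed variable has a causal path to both pharmacy density and readmission rate, so there are no common causes.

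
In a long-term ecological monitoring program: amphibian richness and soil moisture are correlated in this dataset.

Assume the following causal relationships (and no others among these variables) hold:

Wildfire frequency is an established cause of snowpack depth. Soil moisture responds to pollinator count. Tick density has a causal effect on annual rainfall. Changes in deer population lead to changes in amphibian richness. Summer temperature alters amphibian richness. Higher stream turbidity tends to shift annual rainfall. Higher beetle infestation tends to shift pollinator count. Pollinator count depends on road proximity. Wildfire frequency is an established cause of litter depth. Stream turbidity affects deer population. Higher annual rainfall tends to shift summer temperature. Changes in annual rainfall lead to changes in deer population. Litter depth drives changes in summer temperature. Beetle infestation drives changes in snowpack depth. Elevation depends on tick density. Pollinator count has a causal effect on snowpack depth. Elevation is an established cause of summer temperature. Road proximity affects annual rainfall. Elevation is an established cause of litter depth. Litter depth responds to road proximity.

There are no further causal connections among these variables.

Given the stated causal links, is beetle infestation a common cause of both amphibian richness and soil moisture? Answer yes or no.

Beetle infestation has no stated causal path to amphibian richness. A confounder must cause both variables, so beetle infestation does not qualify.

no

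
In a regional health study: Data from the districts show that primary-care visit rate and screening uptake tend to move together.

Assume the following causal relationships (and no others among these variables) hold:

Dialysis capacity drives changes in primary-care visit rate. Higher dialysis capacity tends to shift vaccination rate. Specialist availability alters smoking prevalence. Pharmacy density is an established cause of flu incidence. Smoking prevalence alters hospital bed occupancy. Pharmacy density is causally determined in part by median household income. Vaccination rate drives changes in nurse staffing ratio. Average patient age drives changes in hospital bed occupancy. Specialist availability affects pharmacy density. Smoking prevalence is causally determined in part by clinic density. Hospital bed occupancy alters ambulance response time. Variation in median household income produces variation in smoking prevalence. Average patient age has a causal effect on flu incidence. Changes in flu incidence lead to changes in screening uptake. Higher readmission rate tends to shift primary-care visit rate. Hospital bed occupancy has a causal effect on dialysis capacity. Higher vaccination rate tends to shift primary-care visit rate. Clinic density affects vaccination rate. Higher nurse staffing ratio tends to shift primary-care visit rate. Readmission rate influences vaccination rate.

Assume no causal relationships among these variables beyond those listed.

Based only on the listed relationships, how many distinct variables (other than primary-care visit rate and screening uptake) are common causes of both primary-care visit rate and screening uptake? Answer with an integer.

3

The common causes are: average patient age (to primary-care visit rate via average patient age → hospital bed occupancy → dialysis capacity → primary-care visit rate; to screening uptake via average patient age → flu incidence → screening uptake); median household income (to primary-care visit rate via median household income → smoking prevalence → hospital bed occupancy → dialysis capacity → primary-care visit rate; to screening uptake via median household income → pharmacy density → flu incidence → screening uptake); specialist availability (to primary-care visit rate via specialist availability → smoking prevalence → hospital bed occupancy → dialysis capacity → primary-care visit rate; to screening uptake via specialist availability → pharmacy density → flu incidence → screening uptake).
Every other variable lacks a causal path to at least one of primary-care visit rate and screening uptake.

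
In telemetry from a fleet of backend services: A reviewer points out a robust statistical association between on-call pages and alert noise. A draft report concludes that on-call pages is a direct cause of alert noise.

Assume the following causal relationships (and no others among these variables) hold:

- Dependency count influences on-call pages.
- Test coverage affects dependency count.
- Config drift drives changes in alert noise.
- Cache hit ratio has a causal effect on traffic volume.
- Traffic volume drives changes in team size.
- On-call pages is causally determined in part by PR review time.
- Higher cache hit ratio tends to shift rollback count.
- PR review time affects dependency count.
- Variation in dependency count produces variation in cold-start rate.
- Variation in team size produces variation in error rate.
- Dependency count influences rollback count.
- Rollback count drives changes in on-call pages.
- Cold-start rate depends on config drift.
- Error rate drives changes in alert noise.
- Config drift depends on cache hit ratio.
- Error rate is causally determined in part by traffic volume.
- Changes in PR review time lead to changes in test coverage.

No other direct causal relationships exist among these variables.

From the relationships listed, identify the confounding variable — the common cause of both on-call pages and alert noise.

Cache hit ratio has a causal path to on-call pages (cache hit ratio → rollback count → on-call pages) and a separate causal path to alert noise (cache hit ratio → config drift → alert noise), so it is a common cause of both.
No stated relationship gives on-call pages a causal route to alert noise, so the correlation is explained by the shared upstream cause rather than a direct effect.

cache hit ratio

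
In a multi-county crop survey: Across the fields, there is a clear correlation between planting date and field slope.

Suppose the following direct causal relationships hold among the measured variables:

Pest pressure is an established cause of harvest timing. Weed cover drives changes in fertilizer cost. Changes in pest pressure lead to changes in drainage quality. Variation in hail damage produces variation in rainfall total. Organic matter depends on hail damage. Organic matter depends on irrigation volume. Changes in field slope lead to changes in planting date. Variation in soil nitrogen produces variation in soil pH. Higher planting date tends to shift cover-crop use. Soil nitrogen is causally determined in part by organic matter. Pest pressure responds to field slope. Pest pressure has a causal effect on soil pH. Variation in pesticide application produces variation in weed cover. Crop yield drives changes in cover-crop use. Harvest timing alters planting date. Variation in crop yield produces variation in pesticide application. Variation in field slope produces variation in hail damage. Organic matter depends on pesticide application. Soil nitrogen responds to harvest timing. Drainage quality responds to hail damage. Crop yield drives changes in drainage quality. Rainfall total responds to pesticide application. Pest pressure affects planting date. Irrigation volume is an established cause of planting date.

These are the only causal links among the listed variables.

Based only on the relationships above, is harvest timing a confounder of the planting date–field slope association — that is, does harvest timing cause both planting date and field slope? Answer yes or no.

no

Harvest timing has no stated causal path to field slope. A confounder must cause both variables, so harvest timing does not qualify.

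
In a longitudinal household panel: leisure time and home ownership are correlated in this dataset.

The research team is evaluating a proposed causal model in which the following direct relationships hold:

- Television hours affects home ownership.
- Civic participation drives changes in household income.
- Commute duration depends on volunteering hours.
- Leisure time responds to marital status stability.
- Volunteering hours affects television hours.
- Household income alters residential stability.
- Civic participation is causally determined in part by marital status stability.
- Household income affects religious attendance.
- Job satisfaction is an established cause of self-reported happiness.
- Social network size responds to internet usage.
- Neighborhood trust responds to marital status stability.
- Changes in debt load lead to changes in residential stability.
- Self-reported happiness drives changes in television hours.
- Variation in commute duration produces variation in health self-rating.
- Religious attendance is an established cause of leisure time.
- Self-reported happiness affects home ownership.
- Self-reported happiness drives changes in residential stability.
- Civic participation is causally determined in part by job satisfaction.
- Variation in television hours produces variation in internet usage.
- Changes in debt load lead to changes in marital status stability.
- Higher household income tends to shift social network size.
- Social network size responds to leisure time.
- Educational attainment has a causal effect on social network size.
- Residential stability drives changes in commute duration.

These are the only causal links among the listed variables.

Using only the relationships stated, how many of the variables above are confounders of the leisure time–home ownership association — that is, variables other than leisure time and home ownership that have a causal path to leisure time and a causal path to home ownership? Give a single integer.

The common causes are: job satisfaction (to leisure time via job satisfaction → civic participation → household income → religious attendance → leisure time; to home ownership via job satisfaction → self-reported happiness → home ownership).
Every other variable lacks a causal path to at least one of leisure time and home ownership.

1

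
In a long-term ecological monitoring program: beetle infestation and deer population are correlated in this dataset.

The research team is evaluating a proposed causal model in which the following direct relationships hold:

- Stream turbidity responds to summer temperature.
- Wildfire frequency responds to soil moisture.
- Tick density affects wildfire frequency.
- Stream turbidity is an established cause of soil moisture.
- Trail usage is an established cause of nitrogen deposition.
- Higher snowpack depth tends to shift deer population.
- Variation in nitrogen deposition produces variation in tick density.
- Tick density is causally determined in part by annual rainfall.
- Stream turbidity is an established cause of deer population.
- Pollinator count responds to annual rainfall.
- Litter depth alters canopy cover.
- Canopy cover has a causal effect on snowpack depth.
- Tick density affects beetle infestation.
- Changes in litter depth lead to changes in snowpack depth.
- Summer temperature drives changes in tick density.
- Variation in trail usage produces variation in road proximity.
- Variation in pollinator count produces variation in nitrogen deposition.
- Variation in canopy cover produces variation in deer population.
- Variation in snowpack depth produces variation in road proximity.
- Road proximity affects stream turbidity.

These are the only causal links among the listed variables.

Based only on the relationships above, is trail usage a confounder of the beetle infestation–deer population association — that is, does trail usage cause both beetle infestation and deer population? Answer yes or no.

Trail usage has a causal path to beetle infestation (trail usage → nitrogen deposition → tick density → beetle infestation) and to deer population (trail usage → road proximity → stream turbidity → deer population), so it is a common cause of both — a confounder.

yes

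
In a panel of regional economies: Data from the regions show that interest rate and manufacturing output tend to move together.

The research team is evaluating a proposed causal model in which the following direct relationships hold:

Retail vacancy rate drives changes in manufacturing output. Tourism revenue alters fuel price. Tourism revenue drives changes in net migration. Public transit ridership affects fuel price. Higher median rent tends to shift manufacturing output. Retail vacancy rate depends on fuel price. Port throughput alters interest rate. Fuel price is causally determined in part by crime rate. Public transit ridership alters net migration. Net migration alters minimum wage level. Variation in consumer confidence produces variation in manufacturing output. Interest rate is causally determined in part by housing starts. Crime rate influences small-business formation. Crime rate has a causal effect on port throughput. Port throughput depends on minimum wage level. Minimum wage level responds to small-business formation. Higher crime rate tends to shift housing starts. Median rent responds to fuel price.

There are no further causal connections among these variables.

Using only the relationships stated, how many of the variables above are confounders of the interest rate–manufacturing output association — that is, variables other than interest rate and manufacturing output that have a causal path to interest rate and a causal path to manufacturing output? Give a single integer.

3

The common causes are: crime rate (to interest rate via crime rate → housing starts → interest rate; to manufacturing output via crime rate → fuel price → median rent → manufacturing output); public transit ridership (to interest rate via public transit ridership → net migration → minimum wage level → port throughput → interest rate; to manufacturing output via public transit ridership → fuel price → median rent → manufacturing output); tourism revenue (to interest rate via tourism revenue → net migration → minimum wage level → port throughput → interest rate; to manufacturing output via tourism revenue → fuel price → median rent → manufacturing output).
Every other variable lacks a causal path to at least one of interest rate and manufacturing output.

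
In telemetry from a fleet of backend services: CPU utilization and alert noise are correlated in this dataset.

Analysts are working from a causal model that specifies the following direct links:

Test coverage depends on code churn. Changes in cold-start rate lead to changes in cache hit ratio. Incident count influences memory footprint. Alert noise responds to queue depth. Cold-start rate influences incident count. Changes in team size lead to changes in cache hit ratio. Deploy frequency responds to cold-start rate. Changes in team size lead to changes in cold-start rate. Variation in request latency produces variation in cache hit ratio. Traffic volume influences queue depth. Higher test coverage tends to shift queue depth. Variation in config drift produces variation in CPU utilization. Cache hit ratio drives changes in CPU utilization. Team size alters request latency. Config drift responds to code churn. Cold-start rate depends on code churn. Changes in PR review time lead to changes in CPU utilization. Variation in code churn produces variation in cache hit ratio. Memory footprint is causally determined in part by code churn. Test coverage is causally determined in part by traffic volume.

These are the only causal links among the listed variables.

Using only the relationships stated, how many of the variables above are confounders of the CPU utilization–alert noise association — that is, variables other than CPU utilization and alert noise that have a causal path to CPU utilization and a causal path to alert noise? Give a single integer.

1

The common causes are: code churn (to CPU utilization via code churn → cache hit ratio → CPU utilization; to alert noise via code churn → test coverage → queue depth → alert noise).
Every other variable lacks a causal path to at least one of CPU utilization and alert noise.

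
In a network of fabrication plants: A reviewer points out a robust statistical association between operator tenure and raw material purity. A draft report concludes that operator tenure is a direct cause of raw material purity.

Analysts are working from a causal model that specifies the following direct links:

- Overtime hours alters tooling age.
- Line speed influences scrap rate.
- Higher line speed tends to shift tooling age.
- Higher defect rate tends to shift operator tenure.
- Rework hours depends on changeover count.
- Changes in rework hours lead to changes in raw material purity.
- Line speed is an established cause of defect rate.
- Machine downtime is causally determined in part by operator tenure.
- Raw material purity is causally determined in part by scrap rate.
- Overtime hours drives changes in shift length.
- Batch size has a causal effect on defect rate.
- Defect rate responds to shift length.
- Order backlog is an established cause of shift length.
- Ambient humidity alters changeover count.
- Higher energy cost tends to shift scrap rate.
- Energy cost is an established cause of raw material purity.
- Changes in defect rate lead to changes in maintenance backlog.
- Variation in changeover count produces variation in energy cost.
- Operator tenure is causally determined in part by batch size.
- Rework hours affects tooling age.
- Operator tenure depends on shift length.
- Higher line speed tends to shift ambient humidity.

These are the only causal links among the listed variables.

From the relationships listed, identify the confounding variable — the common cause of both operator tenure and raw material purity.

line speed

Line speed has a causal path to operator tenure (line speed → defect rate → operator tenure) and a separate causal path to raw material purity (line speed → scrap rate → raw material purity), so it is a common cause of both.
No stated relationship gives operator tenure a causal route to raw material purity, so the correlation is explained by the shared upstream cause rather than a direct effect.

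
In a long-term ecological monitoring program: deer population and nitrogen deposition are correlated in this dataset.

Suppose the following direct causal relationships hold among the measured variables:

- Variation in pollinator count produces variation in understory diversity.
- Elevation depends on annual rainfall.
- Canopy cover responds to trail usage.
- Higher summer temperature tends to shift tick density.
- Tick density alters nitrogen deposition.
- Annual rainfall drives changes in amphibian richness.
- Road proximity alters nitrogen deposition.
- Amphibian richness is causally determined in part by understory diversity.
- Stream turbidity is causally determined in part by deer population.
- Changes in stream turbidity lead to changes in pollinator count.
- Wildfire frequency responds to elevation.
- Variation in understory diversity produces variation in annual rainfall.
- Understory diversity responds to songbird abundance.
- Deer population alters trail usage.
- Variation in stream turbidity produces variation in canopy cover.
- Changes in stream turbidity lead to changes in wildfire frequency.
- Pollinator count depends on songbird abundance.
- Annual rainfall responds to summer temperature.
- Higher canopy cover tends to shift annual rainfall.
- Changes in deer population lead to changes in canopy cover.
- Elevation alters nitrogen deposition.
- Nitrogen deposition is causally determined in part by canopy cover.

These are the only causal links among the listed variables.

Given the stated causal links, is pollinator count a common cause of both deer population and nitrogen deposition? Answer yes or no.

Pollinator count has no stated causal path to deer population. A confounder must cause both variables, so pollinator count does not qualify.

no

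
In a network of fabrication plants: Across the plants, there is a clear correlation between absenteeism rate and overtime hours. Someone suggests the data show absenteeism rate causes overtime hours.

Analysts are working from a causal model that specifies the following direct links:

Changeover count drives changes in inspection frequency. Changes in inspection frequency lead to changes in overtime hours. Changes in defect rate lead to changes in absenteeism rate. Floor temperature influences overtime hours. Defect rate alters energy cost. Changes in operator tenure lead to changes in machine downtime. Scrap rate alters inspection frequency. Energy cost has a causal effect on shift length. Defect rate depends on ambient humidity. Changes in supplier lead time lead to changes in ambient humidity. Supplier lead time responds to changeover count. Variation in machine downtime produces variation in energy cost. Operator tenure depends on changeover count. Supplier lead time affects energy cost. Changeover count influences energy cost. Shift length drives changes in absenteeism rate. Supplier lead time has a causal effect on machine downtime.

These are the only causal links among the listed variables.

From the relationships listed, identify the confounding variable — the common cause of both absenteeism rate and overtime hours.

changeover count

Changeover count has a causal path to absenteeism rate (changeover count → energy cost → shift length → absenteeism rate) and a separate causal path to overtime hours (changeover count → inspection frequency → overtime hours), so it is a common cause of both.
No stated relationship gives absenteeism rate a causal route to overtime hours, so the correlation is explained by the shared upstream cause rather than a direct effect.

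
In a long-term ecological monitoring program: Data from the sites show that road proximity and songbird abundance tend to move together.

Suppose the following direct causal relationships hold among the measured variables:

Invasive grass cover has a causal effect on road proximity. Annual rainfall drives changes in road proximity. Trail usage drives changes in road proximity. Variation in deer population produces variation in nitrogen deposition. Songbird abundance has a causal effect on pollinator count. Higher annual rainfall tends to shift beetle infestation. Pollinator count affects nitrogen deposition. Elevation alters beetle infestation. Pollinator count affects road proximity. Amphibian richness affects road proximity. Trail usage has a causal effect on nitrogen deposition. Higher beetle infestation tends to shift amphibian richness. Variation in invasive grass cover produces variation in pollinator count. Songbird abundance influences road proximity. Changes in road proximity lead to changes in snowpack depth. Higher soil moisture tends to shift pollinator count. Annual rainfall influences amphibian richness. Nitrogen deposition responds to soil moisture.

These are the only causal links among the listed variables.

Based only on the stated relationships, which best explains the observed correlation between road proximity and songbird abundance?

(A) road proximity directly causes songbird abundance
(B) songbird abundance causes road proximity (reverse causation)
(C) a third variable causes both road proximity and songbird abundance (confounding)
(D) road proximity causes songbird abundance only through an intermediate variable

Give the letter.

The stated link runs songbird abundance → road proximity; road proximity has no causal path to songbird abundance. No variable causes both, so confounding is ruled out. The correlation reflects reverse causation.

B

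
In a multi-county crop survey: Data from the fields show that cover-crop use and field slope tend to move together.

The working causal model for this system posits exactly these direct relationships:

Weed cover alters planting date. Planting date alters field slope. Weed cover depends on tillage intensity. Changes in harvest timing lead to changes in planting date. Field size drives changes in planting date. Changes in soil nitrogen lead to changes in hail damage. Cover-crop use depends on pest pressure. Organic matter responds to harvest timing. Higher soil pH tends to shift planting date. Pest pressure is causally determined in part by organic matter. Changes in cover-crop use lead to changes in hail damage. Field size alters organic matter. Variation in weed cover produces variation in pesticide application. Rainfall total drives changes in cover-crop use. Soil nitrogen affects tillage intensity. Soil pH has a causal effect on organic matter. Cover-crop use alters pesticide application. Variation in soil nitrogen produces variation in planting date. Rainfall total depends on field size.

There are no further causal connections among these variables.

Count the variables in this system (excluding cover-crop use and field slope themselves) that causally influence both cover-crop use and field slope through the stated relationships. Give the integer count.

The common causes are: field size (to cover-crop use via field size → rainfall total → cover-crop use; to field slope via field size → planting date → field slope); harvest timing (to cover-crop use via harvest timing → organic matter → pest pressure → cover-crop use; to field slope via harvest timing → planting date → field slope); soil pH (to cover-crop use via soil pH → organic matter → pest pressure → cover-crop use; to field slope via soil pH → planting date → field slope).
Every other variable lacks a causal path to at least one of cover-crop use and field slope.

3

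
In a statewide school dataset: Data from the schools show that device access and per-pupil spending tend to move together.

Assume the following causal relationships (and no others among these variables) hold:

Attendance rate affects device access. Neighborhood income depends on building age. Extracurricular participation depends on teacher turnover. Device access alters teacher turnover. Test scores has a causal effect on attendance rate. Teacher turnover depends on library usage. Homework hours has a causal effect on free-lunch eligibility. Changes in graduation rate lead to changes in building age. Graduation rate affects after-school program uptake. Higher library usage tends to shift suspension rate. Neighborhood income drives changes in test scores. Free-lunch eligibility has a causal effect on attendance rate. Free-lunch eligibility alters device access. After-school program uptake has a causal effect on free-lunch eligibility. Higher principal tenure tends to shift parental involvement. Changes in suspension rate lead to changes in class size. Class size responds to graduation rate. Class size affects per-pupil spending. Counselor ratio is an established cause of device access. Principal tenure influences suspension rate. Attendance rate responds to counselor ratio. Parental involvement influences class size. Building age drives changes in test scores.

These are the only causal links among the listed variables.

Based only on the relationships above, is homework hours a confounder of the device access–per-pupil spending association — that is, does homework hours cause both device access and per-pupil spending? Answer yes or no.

no

Homework hours has no stated causal path to per-pupil spending. A confounder must cause both variables, so homework hours does not qualify.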